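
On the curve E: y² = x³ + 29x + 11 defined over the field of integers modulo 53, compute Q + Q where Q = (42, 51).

tangent at (42, 51): λ = (3·42² + 29)/(2·51) ≡ 21/49. 49⁻¹ ≡ 13 (mod 53), so λ ≡ 21·13 ≡ 8.
  x = λ² - 42 - 42 = 64 - 84 ≡ 33; y = λ·(42 - 33) - 51 ≡ 21. → (33, 21)

(33, 21)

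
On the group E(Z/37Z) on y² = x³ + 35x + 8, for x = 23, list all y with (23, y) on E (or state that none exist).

x³ + 35x + 8 = 12980 ≡ 30 (mod 37).
Square roots of 30 mod 37: 17 and 20 (since 17² = 289 ≡ 30).

17, 20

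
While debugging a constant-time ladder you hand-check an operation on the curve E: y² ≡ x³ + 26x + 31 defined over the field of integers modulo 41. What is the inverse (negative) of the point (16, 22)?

-(16, 22) = (16, -22 mod 41) = (16, 19).

(16, 19)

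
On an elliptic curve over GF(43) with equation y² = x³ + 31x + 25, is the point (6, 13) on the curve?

yes

y² = 13² ≡ 40; x³ + 31x + 25 = 427 ≡ 40 (mod 43). 40 = 40.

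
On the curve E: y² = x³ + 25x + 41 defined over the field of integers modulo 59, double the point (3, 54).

(47, 45)

tangent at (3, 54): λ = (3·3² + 25)/(2·54) ≡ 52/49. 49⁻¹ ≡ 53 (mod 59), so λ ≡ 52·53 ≡ 42.
  x = λ² - 3 - 3 = 1764 - 6 ≡ 47; y = λ·(3 - 47) - 54 ≡ 45. → (47, 45)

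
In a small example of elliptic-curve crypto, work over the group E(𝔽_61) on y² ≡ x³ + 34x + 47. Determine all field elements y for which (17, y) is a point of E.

x³ + 34x + 47 = 5538 ≡ 48 (mod 61).
Square roots of 48 mod 61: 29 and 32 (since 29² = 841 ≡ 48).

29, 32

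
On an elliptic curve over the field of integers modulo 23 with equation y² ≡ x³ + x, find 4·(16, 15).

(18, 13)

Write P = (16, 15).
Repeated addition: build up to 4P.
2P: tangent at (16, 15): λ = (3·16² + 1)/(2·15) ≡ 10/7. 7⁻¹ ≡ 10 (mod 23), so λ ≡ 10·10 ≡ 8.
  x = λ² - 16 - 16 = 64 - 32 ≡ 9; y = λ·(16 - 9) - 15 ≡ 18. → (9, 18)
3P: (9, 18) + (16, 15). λ = (15 - 18)/(16 - 9) ≡ 20/7 mod 23. 7⁻¹ ≡ 10 (mod 23), so λ ≡ 16.
  x = λ² - 9 - 16 = 256 - 25 ≡ 1; y = λ·(9 - 1) - 18 ≡ 18. → (1, 18)
4P: (1, 18) + (16, 15). λ = (15 - 18)/(16 - 1) ≡ 20/15 mod 23. 15⁻¹ ≡ 20 (mod 23) since 15·20 = 300 ≡ 1, so λ ≡ 9.
  x = λ² - 1 - 16 = 81 - 17 ≡ 18; y = λ·(1 - 18) - 18 ≡ 13. → (18, 13)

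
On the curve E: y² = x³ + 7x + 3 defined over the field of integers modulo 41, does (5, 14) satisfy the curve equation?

y² = 14² ≡ 32; x³ + 7x + 3 = 163 ≡ 40 (mod 41). 32 ≠ 40.

no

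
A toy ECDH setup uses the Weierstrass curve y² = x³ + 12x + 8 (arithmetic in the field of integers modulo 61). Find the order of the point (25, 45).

2P: tangent at (25, 45): λ = (3·25² + 12)/(2·45) ≡ 57/29. 29⁻¹ ≡ 40 (mod 61) since 29·40 = 1160 ≡ 1, so λ ≡ 57·40 ≡ 23.
  x = λ² - 25 - 25 = 529 - 50 ≡ 52; y = λ·(25 - 52) - 45 ≡ 5. → (52, 5)
3P: (52, 5) + (25, 45). λ = (45 - 5)/(25 - 52) ≡ 40/34 mod 61. 34⁻¹ ≡ 9 (mod 61) since 34·9 = 306 ≡ 1, so λ ≡ 55.
  x = λ² - 52 - 25 = 3025 - 77 ≡ 20; y = λ·(52 - 20) - 5 ≡ 47. → (20, 47)
4P: (20, 47) + (25, 45). λ = (45 - 47)/(25 - 20) ≡ 59/5 mod 61. 5⁻¹ ≡ 49 (mod 61) since 5·49 = 245 ≡ 1, so λ ≡ 24.
  x = λ² - 20 - 25 = 576 - 45 ≡ 43; y = λ·(20 - 43) - 47 ≡ 11. → (43, 11)
5P: (43, 11) + (25, 45). λ = (45 - 11)/(25 - 43) ≡ 34/43 mod 61. 43⁻¹ ≡ 44 (mod 61), so λ ≡ 32.
  x = λ² - 43 - 25 = 1024 - 68 ≡ 41; y = λ·(43 - 41) - 11 ≡ 53. → (41, 53)
6P: (41, 53) + (25, 45). λ = (45 - 53)/(25 - 41) ≡ 53/45 mod 61. 45⁻¹ ≡ 19 (mod 61), so λ ≡ 31.
  x = λ² - 41 - 25 = 961 - 66 ≡ 41; y = λ·(41 - 41) - 53 ≡ 8. → (41, 8)
7P: (41, 8) + (25, 45). λ = (45 - 8)/(25 - 41) ≡ 37/45 mod 61. 45⁻¹ ≡ 19 (mod 61), so λ ≡ 32.
  x = λ² - 41 - 25 = 1024 - 66 ≡ 43; y = λ·(41 - 43) - 8 ≡ 50. → (43, 50)
8P: (43, 50) + (25, 45). λ = (45 - 50)/(25 - 43) ≡ 56/43 mod 61. 43⁻¹ ≡ 44 (mod 61) since 43·44 = 1892 ≡ 1, so λ ≡ 24.
  x = λ² - 43 - 25 = 576 - 68 ≡ 20; y = λ·(43 - 20) - 50 ≡ 14. → (20, 14)
9P: (20, 14) + (25, 45). λ = (45 - 14)/(25 - 20) ≡ 31/5 mod 61. 5⁻¹ ≡ 49 (mod 61), so λ ≡ 55.
  x = λ² - 20 - 25 = 3025 - 45 ≡ 52; y = λ·(20 - 52) - 14 ≡ 56. → (52, 56)
10P: (52, 56) + (25, 45). λ = (45 - 56)/(25 - 52) ≡ 50/34 mod 61. 34⁻¹ ≡ 9 (mod 61), so λ ≡ 23.
  x = λ² - 52 - 25 = 529 - 77 ≡ 25; y = λ·(52 - 25) - 56 ≡ 16. → (25, 16)
11P: (25, 16) + (25, 45): same x and y₁ ≡ -y₂, so the sum is O.
11P = O, so the order is 11.

11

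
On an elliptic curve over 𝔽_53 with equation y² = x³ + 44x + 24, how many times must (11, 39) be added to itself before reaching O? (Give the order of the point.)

5

2P: tangent at (11, 39): λ = (3·11² + 44)/(2·39) ≡ 36/25. 25⁻¹ ≡ 17 (mod 53), so λ ≡ 36·17 ≡ 29.
  x = λ² - 11 - 11 = 841 - 22 ≡ 24; y = λ·(11 - 24) - 39 ≡ 8. → (24, 8)
3P: (24, 8) + (11, 39). λ = (39 - 8)/(11 - 24) ≡ 31/40 mod 53. 40⁻¹ ≡ 4 (mod 53), so λ ≡ 18.
  x = λ² - 24 - 11 = 324 - 35 ≡ 24; y = λ·(24 - 24) - 8 ≡ 45. → (24, 45)
4P: (24, 45) + (11, 39). λ = (39 - 45)/(11 - 24) ≡ 47/40 mod 53. 40⁻¹ ≡ 4 (mod 53), so λ ≡ 29.
  x = λ² - 24 - 11 = 841 - 35 ≡ 11; y = λ·(24 - 11) - 45 ≡ 14. → (11, 14)
5P: (11, 14) + (11, 39): same x and y₁ ≡ -y₂, so the sum is O.
5P = O, so the order is 5.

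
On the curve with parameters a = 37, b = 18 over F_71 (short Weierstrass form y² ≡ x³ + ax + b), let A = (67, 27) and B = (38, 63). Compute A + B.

(16, 37)

(67, 27) + (38, 63). λ = (63 - 27)/(38 - 67) ≡ 36/42 mod 71. 42⁻¹ ≡ 22 (mod 71) since 42·22 = 924 ≡ 1, so λ ≡ 11.
  x = λ² - 67 - 38 = 121 - 105 ≡ 16; y = λ·(67 - 16) - 27 ≡ 37. → (16, 37)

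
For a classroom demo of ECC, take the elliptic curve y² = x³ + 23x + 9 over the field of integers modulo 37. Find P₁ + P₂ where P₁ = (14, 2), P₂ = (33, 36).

(26, 33)

(14, 2) + (33, 36). λ = (36 - 2)/(33 - 14) ≡ 34/19 mod 37. 19⁻¹ ≡ 2 (mod 37), so λ ≡ 31.
  x = λ² - 14 - 33 = 961 - 47 ≡ 26; y = λ·(14 - 26) - 2 ≡ 33. → (26, 33)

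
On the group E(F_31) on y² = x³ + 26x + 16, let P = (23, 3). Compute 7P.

Double-and-add on 7 = (111)₂. Start with P = (23, 3) for the leading 1-bit.
double: tangent at (23, 3): λ = (3·23² + 26)/(2·3) ≡ 1/6. 6⁻¹ ≡ 26 (mod 31), so λ ≡ 1·26 ≡ 26.
  x = λ² - 23 - 23 = 676 - 46 ≡ 10; y = λ·(23 - 10) - 3 ≡ 25. → (10, 25)
add P: (10, 25) + (23, 3). λ = (3 - 25)/(23 - 10) ≡ 9/13 mod 31. 13⁻¹ ≡ 12 (mod 31), so λ ≡ 15.
  x = λ² - 10 - 23 = 225 - 33 ≡ 6; y = λ·(10 - 6) - 25 ≡ 4. → (6, 4)
double: tangent at (6, 4): λ = (3·6² + 26)/(2·4) ≡ 10/8. 8⁻¹ ≡ 4 (mod 31) since 8·4 = 32 ≡ 1, so λ ≡ 10·4 ≡ 9.
  x = λ² - 6 - 6 = 81 - 12 ≡ 7; y = λ·(6 - 7) - 4 ≡ 18. → (7, 18)
add P: (7, 18) + (23, 3). λ = (3 - 18)/(23 - 7) ≡ 16/16 mod 31. 16⁻¹ ≡ 2 (mod 31), so λ ≡ 1.
  x = λ² - 7 - 23 = 1 - 30 ≡ 2; y = λ·(7 - 2) - 18 ≡ 18. → (2, 18)

(2, 18)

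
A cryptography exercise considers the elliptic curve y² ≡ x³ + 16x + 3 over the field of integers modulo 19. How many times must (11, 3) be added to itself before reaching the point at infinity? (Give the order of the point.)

2P: tangent at (11, 3): λ = (3·11² + 16)/(2·3) ≡ 18/6. 6⁻¹ ≡ 16 (mod 19) since 6·16 = 96 ≡ 1, so λ ≡ 18·16 ≡ 3.
  x = λ² - 11 - 11 = 9 - 22 ≡ 6; y = λ·(11 - 6) - 3 ≡ 12. → (6, 12)
3P: (6, 12) + (11, 3). λ = (3 - 12)/(11 - 6) ≡ 10/5 mod 19. 5⁻¹ ≡ 4 (mod 19) since 5·4 = 20 ≡ 1, so λ ≡ 2.
  x = λ² - 6 - 11 = 4 - 17 ≡ 6; y = λ·(6 - 6) - 12 ≡ 7. → (6, 7)
4P: (6, 7) + (11, 3). λ = (3 - 7)/(11 - 6) ≡ 15/5 mod 19. 5⁻¹ ≡ 4 (mod 19) since 5·4 = 20 ≡ 1, so λ ≡ 3.
  x = λ² - 6 - 11 = 9 - 17 ≡ 11; y = λ·(6 - 11) - 7 ≡ 16. → (11, 16)
5P: (11, 16) + (11, 3): same x and y₁ ≡ -y₂, so the sum is the point at infinity.
5P = the point at infinity, so the order is 5.

5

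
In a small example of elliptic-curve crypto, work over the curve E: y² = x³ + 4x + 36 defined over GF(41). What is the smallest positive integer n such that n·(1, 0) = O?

2P: (1, 0) + (1, 0): same x and y₁ ≡ -y₂, so the sum is O.
2P = O, so the order is 2.

2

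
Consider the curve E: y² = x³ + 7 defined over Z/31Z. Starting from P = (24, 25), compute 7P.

Double-and-add on 7 = (111)₂. Start with P = (24, 25) for the leading 1-bit.
double: tangent at (24, 25): λ = (3·24² + 0)/(2·25) ≡ 23/19. 19⁻¹ ≡ 18 (mod 31) since 19·18 = 342 ≡ 1, so λ ≡ 23·18 ≡ 11.
  x = λ² - 24 - 24 = 121 - 48 ≡ 11; y = λ·(24 - 11) - 25 ≡ 25. → (11, 25)
add P: (11, 25) + (24, 25). λ = (25 - 25)/(24 - 11) ≡ 0/13 mod 31. 13⁻¹ ≡ 12 (mod 31), so λ ≡ 0.
  x = λ² - 11 - 24 = 0 - 35 ≡ 27; y = λ·(11 - 27) - 25 ≡ 6. → (27, 6)
double: tangent at (27, 6): λ = (3·27² + 0)/(2·6) ≡ 17/12. 12⁻¹ ≡ 13 (mod 31), so λ ≡ 17·13 ≡ 4.
  x = λ² - 27 - 27 = 16 - 54 ≡ 24; y = λ·(27 - 24) - 6 ≡ 6. → (24, 6)
add P: (24, 6) + (24, 25): same x and y₁ ≡ -y₂, so the sum is the point at infinity.

O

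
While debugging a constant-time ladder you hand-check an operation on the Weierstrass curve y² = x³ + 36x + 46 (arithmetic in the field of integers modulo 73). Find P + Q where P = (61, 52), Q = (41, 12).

(48, 47)

(61, 52) + (41, 12). λ = (12 - 52)/(41 - 61) ≡ 33/53 mod 73. 53⁻¹ ≡ 62 (mod 73), so λ ≡ 2.
  x = λ² - 61 - 41 = 4 - 102 ≡ 48; y = λ·(61 - 48) - 52 ≡ 47. → (48, 47)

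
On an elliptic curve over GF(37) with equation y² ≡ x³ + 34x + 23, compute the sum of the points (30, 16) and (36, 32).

(30, 16) + (36, 32). λ = (32 - 16)/(36 - 30) ≡ 16/6 mod 37. 6⁻¹ ≡ 31 (mod 37), so λ ≡ 15.
  x = λ² - 30 - 36 = 225 - 66 ≡ 11; y = λ·(30 - 11) - 16 ≡ 10. → (11, 10)

(11, 10)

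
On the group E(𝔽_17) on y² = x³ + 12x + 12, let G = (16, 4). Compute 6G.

(16, 13)

Double-and-add on 6 = (110)₂. Start with G = (16, 4) for the leading 1-bit.
double: tangent at (16, 4): λ = (3·16² + 12)/(2·4) ≡ 15/8. 8⁻¹ ≡ 15 (mod 17), so λ ≡ 15·15 ≡ 4.
  x = λ² - 16 - 16 = 16 - 32 ≡ 1; y = λ·(16 - 1) - 4 ≡ 5. → (1, 5)
add G: (1, 5) + (16, 4). λ = (4 - 5)/(16 - 1) ≡ 16/15 mod 17. 15⁻¹ ≡ 8 (mod 17), so λ ≡ 9.
  x = λ² - 1 - 16 = 81 - 17 ≡ 13; y = λ·(1 - 13) - 5 ≡ 6. → (13, 6)
double: tangent at (13, 6): λ = (3·13² + 12)/(2·6) ≡ 9/12. 12⁻¹ ≡ 10 (mod 17), so λ ≡ 9·10 ≡ 5.
  x = λ² - 13 - 13 = 25 - 26 ≡ 16; y = λ·(13 - 16) - 6 ≡ 13. → (16, 13)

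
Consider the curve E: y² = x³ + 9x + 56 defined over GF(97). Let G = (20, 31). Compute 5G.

Double-and-add on 5 = (101)₂. Start with G = (20, 31) for the leading 1-bit.
double: tangent at (20, 31): λ = (3·20² + 9)/(2·31) ≡ 45/62. 62⁻¹ ≡ 36 (mod 97), so λ ≡ 45·36 ≡ 68.
  x = λ² - 20 - 20 = 4624 - 40 ≡ 25; y = λ·(20 - 25) - 31 ≡ 17. → (25, 17)
double: tangent at (25, 17): λ = (3·25² + 9)/(2·17) ≡ 41/34. 34⁻¹ ≡ 20 (mod 97), so λ ≡ 41·20 ≡ 44.
  x = λ² - 25 - 25 = 1936 - 50 ≡ 43; y = λ·(25 - 43) - 17 ≡ 64. → (43, 64)
add G: (43, 64) + (20, 31). λ = (31 - 64)/(20 - 43) ≡ 64/74 mod 97. 74⁻¹ ≡ 59 (mod 97) since 74·59 = 4366 ≡ 1, so λ ≡ 90.
  x = λ² - 43 - 20 = 8100 - 63 ≡ 83; y = λ·(43 - 83) - 64 ≡ 22. → (83, 22)

(83, 22)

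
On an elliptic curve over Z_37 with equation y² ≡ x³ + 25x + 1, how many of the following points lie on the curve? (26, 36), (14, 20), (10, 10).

(26, 36): 36² ≡ 1, rhs ≡ 23 → off.
(14, 20): 20² ≡ 30, rhs ≡ 24 → off.
(10, 10): 10² ≡ 26, rhs ≡ 30 → off.

0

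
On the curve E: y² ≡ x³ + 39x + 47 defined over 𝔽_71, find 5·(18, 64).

(18, 7)

Write G = (18, 64).
Double-and-add on 5 = (101)₂. Start with G = (18, 64) for the leading 1-bit.
double: tangent at (18, 64): λ = (3·18² + 39)/(2·64) ≡ 17/57. 57⁻¹ ≡ 5 (mod 71), so λ ≡ 17·5 ≡ 14.
  x = λ² - 18 - 18 = 196 - 36 ≡ 18; y = λ·(18 - 18) - 64 ≡ 7. → (18, 7)
double: tangent at (18, 7): λ = (3·18² + 39)/(2·7) ≡ 17/14. 14⁻¹ ≡ 66 (mod 71), so λ ≡ 17·66 ≡ 57.
  x = λ² - 18 - 18 = 3249 - 36 ≡ 18; y = λ·(18 - 18) - 7 ≡ 64. → (18, 64)
add G: tangent at (18, 64): λ = (3·18² + 39)/(2·64) ≡ 17/57. 57⁻¹ ≡ 5 (mod 71) since 57·5 = 285 ≡ 1, so λ ≡ 17·5 ≡ 14.
  x = λ² - 18 - 18 = 196 - 36 ≡ 18; y = λ·(18 - 18) - 64 ≡ 7. → (18, 7)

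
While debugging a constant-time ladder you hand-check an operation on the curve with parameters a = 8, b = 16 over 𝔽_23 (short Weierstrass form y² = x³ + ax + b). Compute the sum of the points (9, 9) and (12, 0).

(9, 9) + (12, 0). λ = (0 - 9)/(12 - 9) ≡ 14/3 mod 23. 3⁻¹ ≡ 8 (mod 23) since 3·8 = 24 ≡ 1, so λ ≡ 20.
  x = λ² - 9 - 12 = 400 - 21 ≡ 11; y = λ·(9 - 11) - 9 ≡ 20. → (11, 20)

(11, 20)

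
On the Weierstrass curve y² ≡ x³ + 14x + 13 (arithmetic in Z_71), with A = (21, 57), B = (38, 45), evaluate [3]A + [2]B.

First 3A:
Repeated addition: build up to 3A.
2A: tangent at (21, 57): λ = (3·21² + 14)/(2·57) ≡ 59/43. 43⁻¹ ≡ 38 (mod 71), so λ ≡ 59·38 ≡ 41.
  x = λ² - 21 - 21 = 1681 - 42 ≡ 6; y = λ·(21 - 6) - 57 ≡ 61. → (6, 61)
3A: (6, 61) + (21, 57). λ = (57 - 61)/(21 - 6) ≡ 67/15 mod 71. 15⁻¹ ≡ 19 (mod 71) since 15·19 = 285 ≡ 1, so λ ≡ 66.
  x = λ² - 6 - 21 = 4356 - 27 ≡ 69; y = λ·(6 - 69) - 61 ≡ 41. → (69, 41)
3A = (69, 41).
Next 2B:
Repeated addition: build up to 2B.
2B: tangent at (38, 45): λ = (3·38² + 14)/(2·45) ≡ 15/19. 19⁻¹ ≡ 15 (mod 71), so λ ≡ 15·15 ≡ 12.
  x = λ² - 38 - 38 = 144 - 76 ≡ 68; y = λ·(38 - 68) - 45 ≡ 21. → (68, 21)
2B = (68, 21).
Finally 3A + 2B:
(69, 41) + (68, 21). λ = (21 - 41)/(68 - 69) ≡ 51/70 mod 71. 70⁻¹ ≡ 70 (mod 71), so λ ≡ 20.
  x = λ² - 69 - 68 = 400 - 137 ≡ 50; y = λ·(69 - 50) - 41 ≡ 55. → (50, 55)

(50, 55)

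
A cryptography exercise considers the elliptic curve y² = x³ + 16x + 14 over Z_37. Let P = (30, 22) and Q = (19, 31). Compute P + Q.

(30, 22) + (19, 31). λ = (31 - 22)/(19 - 30) ≡ 9/26 mod 37. 26⁻¹ ≡ 10 (mod 37), so λ ≡ 16.
  x = λ² - 30 - 19 = 256 - 49 ≡ 22; y = λ·(30 - 22) - 22 ≡ 32. → (22, 32)

(22, 32)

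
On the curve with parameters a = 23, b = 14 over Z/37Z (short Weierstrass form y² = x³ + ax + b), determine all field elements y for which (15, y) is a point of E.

x³ + 23x + 14 = 3734 ≡ 34 (mod 37).
Square roots of 34 mod 37: 16 and 21 (since 16² = 256 ≡ 34).

16, 21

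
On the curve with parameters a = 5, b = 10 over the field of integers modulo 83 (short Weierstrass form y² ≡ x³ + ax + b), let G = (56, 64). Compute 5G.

Double-and-add on 5 = (101)₂. Start with G = (56, 64) for the leading 1-bit.
double: tangent at (56, 64): λ = (3·56² + 5)/(2·64) ≡ 34/45. 45⁻¹ ≡ 24 (mod 83) since 45·24 = 1080 ≡ 1, so λ ≡ 34·24 ≡ 69.
  x = λ² - 56 - 56 = 4761 - 112 ≡ 1; y = λ·(56 - 1) - 64 ≡ 79. → (1, 79)
double: tangent at (1, 79): λ = (3·1² + 5)/(2·79) ≡ 8/75. 75⁻¹ ≡ 31 (mod 83) since 75·31 = 2325 ≡ 1, so λ ≡ 8·31 ≡ 82.
  x = λ² - 1 - 1 = 6724 - 2 ≡ 82; y = λ·(1 - 82) - 79 ≡ 2. → (82, 2)
add G: (82, 2) + (56, 64). λ = (64 - 2)/(56 - 82) ≡ 62/57 mod 83. 57⁻¹ ≡ 67 (mod 83) since 57·67 = 3819 ≡ 1, so λ ≡ 4.
  x = λ² - 82 - 56 = 16 - 138 ≡ 44; y = λ·(82 - 44) - 2 ≡ 67. → (44, 67)

(44, 67)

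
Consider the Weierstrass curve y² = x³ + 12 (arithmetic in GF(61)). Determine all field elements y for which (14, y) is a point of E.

none

x³ + 0x + 12 = 2756 ≡ 11 (mod 61).
11 is a non-residue mod 61; no y exists.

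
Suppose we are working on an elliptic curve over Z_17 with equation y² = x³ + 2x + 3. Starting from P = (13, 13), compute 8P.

(15, 12)

Double-and-add on 8 = (1000)₂. Start with P = (13, 13) for the leading 1-bit.
double: tangent at (13, 13): λ = (3·13² + 2)/(2·13) ≡ 16/9. 9⁻¹ ≡ 2 (mod 17), so λ ≡ 16·2 ≡ 15.
  x = λ² - 13 - 13 = 225 - 26 ≡ 12; y = λ·(13 - 12) - 13 ≡ 2. → (12, 2)
double: tangent at (12, 2): λ = (3·12² + 2)/(2·2) ≡ 9/4. 4⁻¹ ≡ 13 (mod 17) since 4·13 = 52 ≡ 1, so λ ≡ 9·13 ≡ 15.
  x = λ² - 12 - 12 = 225 - 24 ≡ 14; y = λ·(12 - 14) - 2 ≡ 2. → (14, 2)
double: tangent at (14, 2): λ = (3·14² + 2)/(2·2) ≡ 12/4. 4⁻¹ ≡ 13 (mod 17) since 4·13 = 52 ≡ 1, so λ ≡ 12·13 ≡ 3.
  x = λ² - 14 - 14 = 9 - 28 ≡ 15; y = λ·(14 - 15) - 2 ≡ 12. → (15, 12)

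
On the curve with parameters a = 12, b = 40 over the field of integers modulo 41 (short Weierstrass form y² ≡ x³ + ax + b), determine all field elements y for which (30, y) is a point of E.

x³ + 12x + 40 = 27400 ≡ 12 (mod 41).
12 is a non-residue mod 41; no y exists.

none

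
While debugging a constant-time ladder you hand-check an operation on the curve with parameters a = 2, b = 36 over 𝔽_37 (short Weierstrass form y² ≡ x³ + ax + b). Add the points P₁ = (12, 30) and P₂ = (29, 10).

(12, 30) + (29, 10). λ = (10 - 30)/(29 - 12) ≡ 17/17 mod 37. 17⁻¹ ≡ 24 (mod 37), so λ ≡ 1.
  x = λ² - 12 - 29 = 1 - 41 ≡ 34; y = λ·(12 - 34) - 30 ≡ 22. → (34, 22)

(34, 22)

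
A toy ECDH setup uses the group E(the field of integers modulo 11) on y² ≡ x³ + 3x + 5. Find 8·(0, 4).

Write G = (0, 4).
Repeated addition: build up to 8G.
2G: tangent at (0, 4): λ = (3·0² + 3)/(2·4) ≡ 3/8. 8⁻¹ ≡ 7 (mod 11), so λ ≡ 3·7 ≡ 10.
  x = λ² - 0 - 0 = 100 - 0 ≡ 1; y = λ·(0 - 1) - 4 ≡ 8. → (1, 8)
3G: (1, 8) + (0, 4). λ = (4 - 8)/(0 - 1) ≡ 7/10 mod 11. 10⁻¹ ≡ 10 (mod 11), so λ ≡ 4.
  x = λ² - 1 - 0 = 16 - 1 ≡ 4; y = λ·(1 - 4) - 8 ≡ 2. → (4, 2)
4G: (4, 2) + (0, 4). λ = (4 - 2)/(0 - 4) ≡ 2/7 mod 11. 7⁻¹ ≡ 8 (mod 11), so λ ≡ 5.
  x = λ² - 4 - 0 = 25 - 4 ≡ 10; y = λ·(4 - 10) - 2 ≡ 1. → (10, 1)
5G: (10, 1) + (0, 4). λ = (4 - 1)/(0 - 10) ≡ 3/1 mod 11. 1⁻¹ ≡ 1 (mod 11), so λ ≡ 3.
  x = λ² - 10 - 0 = 9 - 10 ≡ 10; y = λ·(10 - 10) - 1 ≡ 10. → (10, 10)
6G: (10, 10) + (0, 4). λ = (4 - 10)/(0 - 10) ≡ 5/1 mod 11. 1⁻¹ ≡ 1 (mod 11) since 1·1 = 1 ≡ 1, so λ ≡ 5.
  x = λ² - 10 - 0 = 25 - 10 ≡ 4; y = λ·(10 - 4) - 10 ≡ 9. → (4, 9)
7G: (4, 9) + (0, 4). λ = (4 - 9)/(0 - 4) ≡ 6/7 mod 11. 7⁻¹ ≡ 8 (mod 11) since 7·8 = 56 ≡ 1, so λ ≡ 4.
  x = λ² - 4 - 0 = 16 - 4 ≡ 1; y = λ·(4 - 1) - 9 ≡ 3. → (1, 3)
8G: (1, 3) + (0, 4). λ = (4 - 3)/(0 - 1) ≡ 1/10 mod 11. 10⁻¹ ≡ 10 (mod 11) since 10·10 = 100 ≡ 1, so λ ≡ 10.
  x = λ² - 1 - 0 = 100 - 1 ≡ 0; y = λ·(1 - 0) - 3 ≡ 7. → (0, 7)

(0, 7)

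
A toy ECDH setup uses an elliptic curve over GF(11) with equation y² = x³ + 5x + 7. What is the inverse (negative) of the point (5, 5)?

(5, 6)

-(5, 5) = (5, -5 mod 11) = (5, 6).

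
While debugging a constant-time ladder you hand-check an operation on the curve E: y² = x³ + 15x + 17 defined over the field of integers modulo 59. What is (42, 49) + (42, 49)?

(56, 2)

tangent at (42, 49): λ = (3·42² + 15)/(2·49) ≡ 56/39. 39⁻¹ ≡ 56 (mod 59) since 39·56 = 2184 ≡ 1, so λ ≡ 56·56 ≡ 9.
  x = λ² - 42 - 42 = 81 - 84 ≡ 56; y = λ·(42 - 56) - 49 ≡ 2. → (56, 2)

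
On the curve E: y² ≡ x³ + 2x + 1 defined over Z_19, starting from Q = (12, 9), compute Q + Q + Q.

Repeated addition: build up to 3Q.
2Q: tangent at (12, 9): λ = (3·12² + 2)/(2·9) ≡ 16/18. 18⁻¹ ≡ 18 (mod 19), so λ ≡ 16·18 ≡ 3.
  x = λ² - 12 - 12 = 9 - 24 ≡ 4; y = λ·(12 - 4) - 9 ≡ 15. → (4, 15)
3Q: (4, 15) + (12, 9). λ = (9 - 15)/(12 - 4) ≡ 13/8 mod 19. 8⁻¹ ≡ 12 (mod 19), so λ ≡ 4.
  x = λ² - 4 - 12 = 16 - 16 ≡ 0; y = λ·(4 - 0) - 15 ≡ 1. → (0, 1)

(0, 1)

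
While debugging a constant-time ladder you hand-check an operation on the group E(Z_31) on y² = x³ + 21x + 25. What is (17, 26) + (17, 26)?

tangent at (17, 26): λ = (3·17² + 21)/(2·26) ≡ 20/21. 21⁻¹ ≡ 3 (mod 31), so λ ≡ 20·3 ≡ 29.
  x = λ² - 17 - 17 = 841 - 34 ≡ 1; y = λ·(17 - 1) - 26 ≡ 4. → (1, 4)

(1, 4)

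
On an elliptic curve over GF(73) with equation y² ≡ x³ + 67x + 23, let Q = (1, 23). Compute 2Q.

(62, 27)

tangent at (1, 23): λ = (3·1² + 67)/(2·23) ≡ 70/46. 46⁻¹ ≡ 27 (mod 73) since 46·27 = 1242 ≡ 1, so λ ≡ 70·27 ≡ 65.
  x = λ² - 1 - 1 = 4225 - 2 ≡ 62; y = λ·(1 - 62) - 23 ≡ 27. → (62, 27)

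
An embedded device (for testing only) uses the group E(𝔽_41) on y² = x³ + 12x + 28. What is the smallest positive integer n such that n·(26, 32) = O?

8

2P: tangent at (26, 32): λ = (3·26² + 12)/(2·32) ≡ 31/23. 23⁻¹ ≡ 25 (mod 41), so λ ≡ 31·25 ≡ 37.
  x = λ² - 26 - 26 = 1369 - 52 ≡ 5; y = λ·(26 - 5) - 32 ≡ 7. → (5, 7)
3P: (5, 7) + (26, 32). λ = (32 - 7)/(26 - 5) ≡ 25/21 mod 41. 21⁻¹ ≡ 2 (mod 41), so λ ≡ 9.
  x = λ² - 5 - 26 = 81 - 31 ≡ 9; y = λ·(5 - 9) - 7 ≡ 39. → (9, 39)
4P: (9, 39) + (26, 32). λ = (32 - 39)/(26 - 9) ≡ 34/17 mod 41. 17⁻¹ ≡ 29 (mod 41), so λ ≡ 2.
  x = λ² - 9 - 26 = 4 - 35 ≡ 10; y = λ·(9 - 10) - 39 ≡ 0. → (10, 0)
5P: (10, 0) + (26, 32). λ = (32 - 0)/(26 - 10) ≡ 32/16 mod 41. 16⁻¹ ≡ 18 (mod 41), so λ ≡ 2.
  x = λ² - 10 - 26 = 4 - 36 ≡ 9; y = λ·(10 - 9) - 0 ≡ 2. → (9, 2)
6P: (9, 2) + (26, 32). λ = (32 - 2)/(26 - 9) ≡ 30/17 mod 41. 17⁻¹ ≡ 29 (mod 41), so λ ≡ 9.
  x = λ² - 9 - 26 = 81 - 35 ≡ 5; y = λ·(9 - 5) - 2 ≡ 34. → (5, 34)
7P: (5, 34) + (26, 32). λ = (32 - 34)/(26 - 5) ≡ 39/21 mod 41. 21⁻¹ ≡ 2 (mod 41) since 21·2 = 42 ≡ 1, so λ ≡ 37.
  x = λ² - 5 - 26 = 1369 - 31 ≡ 26; y = λ·(5 - 26) - 34 ≡ 9. → (26, 9)
8P: (26, 9) + (26, 32): same x and y₁ ≡ -y₂, so the sum is O.
8P = O, so the order is 8.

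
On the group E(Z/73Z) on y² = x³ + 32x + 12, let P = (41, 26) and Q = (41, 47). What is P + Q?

The two points share x = 41 and their y-coordinates satisfy 26 + 47 ≡ 0 (mod 73), so they are inverses. Their sum is the point at infinity.

O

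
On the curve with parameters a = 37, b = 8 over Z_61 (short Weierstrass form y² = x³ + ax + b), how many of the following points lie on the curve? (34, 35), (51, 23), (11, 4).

(34, 35): 35² ≡ 5, rhs ≡ 5 → on.
(51, 23): 23² ≡ 41, rhs ≡ 41 → on.
(11, 4): 4² ≡ 16, rhs ≡ 38 → off.

2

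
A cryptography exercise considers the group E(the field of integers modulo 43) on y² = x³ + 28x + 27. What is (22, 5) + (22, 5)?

(16, 23)

tangent at (22, 5): λ = (3·22² + 28)/(2·5) ≡ 18/10. 10⁻¹ ≡ 13 (mod 43), so λ ≡ 18·13 ≡ 19.
  x = λ² - 22 - 22 = 361 - 44 ≡ 16; y = λ·(22 - 16) - 5 ≡ 23. → (16, 23)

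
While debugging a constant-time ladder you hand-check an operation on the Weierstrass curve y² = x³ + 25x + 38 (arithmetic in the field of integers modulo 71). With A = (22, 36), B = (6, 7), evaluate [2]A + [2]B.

(1, 8)

First 2A:
Repeated addition: build up to 2A.
2A: tangent at (22, 36): λ = (3·22² + 25)/(2·36) ≡ 57/1. 1⁻¹ ≡ 1 (mod 71) since 1·1 = 1 ≡ 1, so λ ≡ 57·1 ≡ 57.
  x = λ² - 22 - 22 = 3249 - 44 ≡ 10; y = λ·(22 - 10) - 36 ≡ 9. → (10, 9)
2A = (10, 9).
Next 2B:
Repeated addition: build up to 2B.
2B: tangent at (6, 7): λ = (3·6² + 25)/(2·7) ≡ 62/14. 14⁻¹ ≡ 66 (mod 71), so λ ≡ 62·66 ≡ 45.
  x = λ² - 6 - 6 = 2025 - 12 ≡ 25; y = λ·(6 - 25) - 7 ≡ 61. → (25, 61)
2B = (25, 61).
Finally 2A + 2B:
(10, 9) + (25, 61). λ = (61 - 9)/(25 - 10) ≡ 52/15 mod 71. 15⁻¹ ≡ 19 (mod 71) since 15·19 = 285 ≡ 1, so λ ≡ 65.
  x = λ² - 10 - 25 = 4225 - 35 ≡ 1; y = λ·(10 - 1) - 9 ≡ 8. → (1, 8)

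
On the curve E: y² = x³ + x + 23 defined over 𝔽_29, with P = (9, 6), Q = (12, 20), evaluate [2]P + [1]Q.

First 2P:
Repeated addition: build up to 2P.
2P: tangent at (9, 6): λ = (3·9² + 1)/(2·6) ≡ 12/12. 12⁻¹ ≡ 17 (mod 29) since 12·17 = 204 ≡ 1, so λ ≡ 12·17 ≡ 1.
  x = λ² - 9 - 9 = 1 - 18 ≡ 12; y = λ·(9 - 12) - 6 ≡ 20. → (12, 20)
2P = (12, 20).
Finally 2P + Q:
tangent at (12, 20): λ = (3·12² + 1)/(2·20) ≡ 27/11. 11⁻¹ ≡ 8 (mod 29), so λ ≡ 27·8 ≡ 13.
  x = λ² - 12 - 12 = 169 - 24 ≡ 0; y = λ·(12 - 0) - 20 ≡ 20. → (0, 20)

(0, 20)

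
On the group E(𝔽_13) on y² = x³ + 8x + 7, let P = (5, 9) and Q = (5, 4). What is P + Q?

The two points share x = 5 and their y-coordinates satisfy 9 + 4 ≡ 0 (mod 13), so they are inverses. Their sum is O.

O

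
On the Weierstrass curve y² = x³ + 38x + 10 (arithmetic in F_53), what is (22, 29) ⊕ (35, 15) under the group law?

(22, 29) + (35, 15). λ = (15 - 29)/(35 - 22) ≡ 39/13 mod 53. 13⁻¹ ≡ 49 (mod 53), so λ ≡ 3.
  x = λ² - 22 - 35 = 9 - 57 ≡ 5; y = λ·(22 - 5) - 29 ≡ 22. → (5, 22)

(5, 22)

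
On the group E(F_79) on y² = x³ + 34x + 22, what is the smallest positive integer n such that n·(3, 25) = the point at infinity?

2P: tangent at (3, 25): λ = (3·3² + 34)/(2·25) ≡ 61/50. 50⁻¹ ≡ 49 (mod 79) since 50·49 = 2450 ≡ 1, so λ ≡ 61·49 ≡ 66.
  x = λ² - 3 - 3 = 4356 - 6 ≡ 5; y = λ·(3 - 5) - 25 ≡ 1. → (5, 1)
3P: (5, 1) + (3, 25). λ = (25 - 1)/(3 - 5) ≡ 24/77 mod 79. 77⁻¹ ≡ 39 (mod 79) since 77·39 = 3003 ≡ 1, so λ ≡ 67.
  x = λ² - 5 - 3 = 4489 - 8 ≡ 57; y = λ·(5 - 57) - 1 ≡ 70. → (57, 70)
4P: (57, 70) + (3, 25). λ = (25 - 70)/(3 - 57) ≡ 34/25 mod 79. 25⁻¹ ≡ 19 (mod 79), so λ ≡ 14.
  x = λ² - 57 - 3 = 196 - 60 ≡ 57; y = λ·(57 - 57) - 70 ≡ 9. → (57, 9)
5P: (57, 9) + (3, 25). λ = (25 - 9)/(3 - 57) ≡ 16/25 mod 79. 25⁻¹ ≡ 19 (mod 79), so λ ≡ 67.
  x = λ² - 57 - 3 = 4489 - 60 ≡ 5; y = λ·(57 - 5) - 9 ≡ 78. → (5, 78)
6P: (5, 78) + (3, 25). λ = (25 - 78)/(3 - 5) ≡ 26/77 mod 79. 77⁻¹ ≡ 39 (mod 79), so λ ≡ 66.
  x = λ² - 5 - 3 = 4356 - 8 ≡ 3; y = λ·(5 - 3) - 78 ≡ 54. → (3, 54)
7P: (3, 54) + (3, 25): same x and y₁ ≡ -y₂, so the sum is the point at infinity.
7P = the point at infinity, so the order is 7.

7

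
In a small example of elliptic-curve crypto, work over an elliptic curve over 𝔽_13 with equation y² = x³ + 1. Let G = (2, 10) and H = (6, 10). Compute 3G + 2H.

(2, 3)

First 3G:
Repeated addition: build up to 3G.
2G: tangent at (2, 10): λ = (3·2² + 0)/(2·10) ≡ 12/7. 7⁻¹ ≡ 2 (mod 13), so λ ≡ 12·2 ≡ 11.
  x = λ² - 2 - 2 = 121 - 4 ≡ 0; y = λ·(2 - 0) - 10 ≡ 12. → (0, 12)
3G: (0, 12) + (2, 10). λ = (10 - 12)/(2 - 0) ≡ 11/2 mod 13. 2⁻¹ ≡ 7 (mod 13), so λ ≡ 12.
  x = λ² - 0 - 2 = 144 - 2 ≡ 12; y = λ·(0 - 12) - 12 ≡ 0. → (12, 0)
3G = (12, 0).
Next 2H:
Repeated addition: build up to 2H.
2H: tangent at (6, 10): λ = (3·6² + 0)/(2·10) ≡ 4/7. 7⁻¹ ≡ 2 (mod 13), so λ ≡ 4·2 ≡ 8.
  x = λ² - 6 - 6 = 64 - 12 ≡ 0; y = λ·(6 - 0) - 10 ≡ 12. → (0, 12)
2H = (0, 12).
Finally 3G + 2H:
(12, 0) + (0, 12). λ = (12 - 0)/(0 - 12) ≡ 12/1 mod 13. 1⁻¹ ≡ 1 (mod 13), so λ ≡ 12.
  x = λ² - 12 - 0 = 144 - 12 ≡ 2; y = λ·(12 - 2) - 0 ≡ 3. → (2, 3)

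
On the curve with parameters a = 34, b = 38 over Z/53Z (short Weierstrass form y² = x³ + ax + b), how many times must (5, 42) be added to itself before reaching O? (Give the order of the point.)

2P: tangent at (5, 42): λ = (3·5² + 34)/(2·42) ≡ 3/31. 31⁻¹ ≡ 12 (mod 53), so λ ≡ 3·12 ≡ 36.
  x = λ² - 5 - 5 = 1296 - 10 ≡ 14; y = λ·(5 - 14) - 42 ≡ 5. → (14, 5)
3P: (14, 5) + (5, 42). λ = (42 - 5)/(5 - 14) ≡ 37/44 mod 53. 44⁻¹ ≡ 47 (mod 53), so λ ≡ 43.
  x = λ² - 14 - 5 = 1849 - 19 ≡ 28; y = λ·(14 - 28) - 5 ≡ 29. → (28, 29)
4P: (28, 29) + (5, 42). λ = (42 - 29)/(5 - 28) ≡ 13/30 mod 53. 30⁻¹ ≡ 23 (mod 53), so λ ≡ 34.
  x = λ² - 28 - 5 = 1156 - 33 ≡ 10; y = λ·(28 - 10) - 29 ≡ 0. → (10, 0)
5P: (10, 0) + (5, 42). λ = (42 - 0)/(5 - 10) ≡ 42/48 mod 53. 48⁻¹ ≡ 21 (mod 53), so λ ≡ 34.
  x = λ² - 10 - 5 = 1156 - 15 ≡ 28; y = λ·(10 - 28) - 0 ≡ 24. → (28, 24)
6P: (28, 24) + (5, 42). λ = (42 - 24)/(5 - 28) ≡ 18/30 mod 53. 30⁻¹ ≡ 23 (mod 53), so λ ≡ 43.
  x = λ² - 28 - 5 = 1849 - 33 ≡ 14; y = λ·(28 - 14) - 24 ≡ 48. → (14, 48)
7P: (14, 48) + (5, 42). λ = (42 - 48)/(5 - 14) ≡ 47/44 mod 53. 44⁻¹ ≡ 47 (mod 53), so λ ≡ 36.
  x = λ² - 14 - 5 = 1296 - 19 ≡ 5; y = λ·(14 - 5) - 48 ≡ 11. → (5, 11)
8P: (5, 11) + (5, 42): same x and y₁ ≡ -y₂, so the sum is O.
8P = O, so the order is 8.

8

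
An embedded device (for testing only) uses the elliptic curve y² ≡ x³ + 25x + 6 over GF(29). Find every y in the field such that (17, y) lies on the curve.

none

x³ + 25x + 6 = 5344 ≡ 8 (mod 29).
8 is a non-residue mod 29; no y exists.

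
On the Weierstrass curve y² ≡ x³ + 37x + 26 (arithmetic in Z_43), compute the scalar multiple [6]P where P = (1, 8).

(15, 0)

Double-and-add on 6 = (110)₂. Start with P = (1, 8) for the leading 1-bit.
double: tangent at (1, 8): λ = (3·1² + 37)/(2·8) ≡ 40/16. 16⁻¹ ≡ 35 (mod 43), so λ ≡ 40·35 ≡ 24.
  x = λ² - 1 - 1 = 576 - 2 ≡ 15; y = λ·(1 - 15) - 8 ≡ 0. → (15, 0)
add P: (15, 0) + (1, 8). λ = (8 - 0)/(1 - 15) ≡ 8/29 mod 43. 29⁻¹ ≡ 3 (mod 43) since 29·3 = 87 ≡ 1, so λ ≡ 24.
  x = λ² - 15 - 1 = 576 - 16 ≡ 1; y = λ·(15 - 1) - 0 ≡ 35. → (1, 35)
double: tangent at (1, 35): λ = (3·1² + 37)/(2·35) ≡ 40/27. 27⁻¹ ≡ 8 (mod 43), so λ ≡ 40·8 ≡ 19.
  x = λ² - 1 - 1 = 361 - 2 ≡ 15; y = λ·(1 - 15) - 35 ≡ 0. → (15, 0)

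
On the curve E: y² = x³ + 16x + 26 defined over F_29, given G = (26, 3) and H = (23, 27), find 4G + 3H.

(20, 20)

First 4G:
Double-and-add on 4 = (100)₂. Start with G = (26, 3) for the leading 1-bit.
double: tangent at (26, 3): λ = (3·26² + 16)/(2·3) ≡ 14/6. 6⁻¹ ≡ 5 (mod 29), so λ ≡ 14·5 ≡ 12.
  x = λ² - 26 - 26 = 144 - 52 ≡ 5; y = λ·(26 - 5) - 3 ≡ 17. → (5, 17)
double: tangent at (5, 17): λ = (3·5² + 16)/(2·17) ≡ 4/5. 5⁻¹ ≡ 6 (mod 29), so λ ≡ 4·6 ≡ 24.
  x = λ² - 5 - 5 = 576 - 10 ≡ 15; y = λ·(5 - 15) - 17 ≡ 4. → (15, 4)
4G = (15, 4).
Next 3H:
Repeated addition: build up to 3H.
2H: tangent at (23, 27): λ = (3·23² + 16)/(2·27) ≡ 8/25. 25⁻¹ ≡ 7 (mod 29), so λ ≡ 8·7 ≡ 27.
  x = λ² - 23 - 23 = 729 - 46 ≡ 16; y = λ·(23 - 16) - 27 ≡ 17. → (16, 17)
3H: (16, 17) + (23, 27). λ = (27 - 17)/(23 - 16) ≡ 10/7 mod 29. 7⁻¹ ≡ 25 (mod 29), so λ ≡ 18.
  x = λ² - 16 - 23 = 324 - 39 ≡ 24; y = λ·(16 - 24) - 17 ≡ 13. → (24, 13)
3H = (24, 13).
Finally 4G + 3H:
(15, 4) + (24, 13). λ = (13 - 4)/(24 - 15) ≡ 9/9 mod 29. 9⁻¹ ≡ 13 (mod 29), so λ ≡ 1.
  x = λ² - 15 - 24 = 1 - 39 ≡ 20; y = λ·(15 - 20) - 4 ≡ 20. → (20, 20)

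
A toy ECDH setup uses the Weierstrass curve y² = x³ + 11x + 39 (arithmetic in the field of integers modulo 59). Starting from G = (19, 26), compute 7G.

(43, 29)

Double-and-add on 7 = (111)₂. Start with G = (19, 26) for the leading 1-bit.
double: tangent at (19, 26): λ = (3·19² + 11)/(2·26) ≡ 32/52. 52⁻¹ ≡ 42 (mod 59) since 52·42 = 2184 ≡ 1, so λ ≡ 32·42 ≡ 46.
  x = λ² - 19 - 19 = 2116 - 38 ≡ 13; y = λ·(19 - 13) - 26 ≡ 14. → (13, 14)
add G: (13, 14) + (19, 26). λ = (26 - 14)/(19 - 13) ≡ 12/6 mod 59. 6⁻¹ ≡ 10 (mod 59) since 6·10 = 60 ≡ 1, so λ ≡ 2.
  x = λ² - 13 - 19 = 4 - 32 ≡ 31; y = λ·(13 - 31) - 14 ≡ 9. → (31, 9)
double: tangent at (31, 9): λ = (3·31² + 11)/(2·9) ≡ 3/18. 18⁻¹ ≡ 23 (mod 59), so λ ≡ 3·23 ≡ 10.
  x = λ² - 31 - 31 = 100 - 62 ≡ 38; y = λ·(31 - 38) - 9 ≡ 39. → (38, 39)
add G: (38, 39) + (19, 26). λ = (26 - 39)/(19 - 38) ≡ 46/40 mod 59. 40⁻¹ ≡ 31 (mod 59) since 40·31 = 1240 ≡ 1, so λ ≡ 10.
  x = λ² - 38 - 19 = 100 - 57 ≡ 43; y = λ·(38 - 43) - 39 ≡ 29. → (43, 29)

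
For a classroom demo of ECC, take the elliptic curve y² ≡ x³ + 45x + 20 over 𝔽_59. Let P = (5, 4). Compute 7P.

Repeated addition: build up to 7P.
2P: tangent at (5, 4): λ = (3·5² + 45)/(2·4) ≡ 2/8. 8⁻¹ ≡ 37 (mod 59), so λ ≡ 2·37 ≡ 15.
  x = λ² - 5 - 5 = 225 - 10 ≡ 38; y = λ·(5 - 38) - 4 ≡ 32. → (38, 32)
3P: (38, 32) + (5, 4). λ = (4 - 32)/(5 - 38) ≡ 31/26 mod 59. 26⁻¹ ≡ 25 (mod 59), so λ ≡ 8.
  x = λ² - 38 - 5 = 64 - 43 ≡ 21; y = λ·(38 - 21) - 32 ≡ 45. → (21, 45)
4P: (21, 45) + (5, 4). λ = (4 - 45)/(5 - 21) ≡ 18/43 mod 59. 43⁻¹ ≡ 11 (mod 59) since 43·11 = 473 ≡ 1, so λ ≡ 21.
  x = λ² - 21 - 5 = 441 - 26 ≡ 2; y = λ·(21 - 2) - 45 ≡ 0. → (2, 0)
5P: (2, 0) + (5, 4). λ = (4 - 0)/(5 - 2) ≡ 4/3 mod 59. 3⁻¹ ≡ 20 (mod 59), so λ ≡ 21.
  x = λ² - 2 - 5 = 441 - 7 ≡ 21; y = λ·(2 - 21) - 0 ≡ 14. → (21, 14)
6P: (21, 14) + (5, 4). λ = (4 - 14)/(5 - 21) ≡ 49/43 mod 59. 43⁻¹ ≡ 11 (mod 59), so λ ≡ 8.
  x = λ² - 21 - 5 = 64 - 26 ≡ 38; y = λ·(21 - 38) - 14 ≡ 27. → (38, 27)
7P: (38, 27) + (5, 4). λ = (4 - 27)/(5 - 38) ≡ 36/26 mod 59. 26⁻¹ ≡ 25 (mod 59), so λ ≡ 15.
  x = λ² - 38 - 5 = 225 - 43 ≡ 5; y = λ·(38 - 5) - 27 ≡ 55. → (5, 55)

(5, 55)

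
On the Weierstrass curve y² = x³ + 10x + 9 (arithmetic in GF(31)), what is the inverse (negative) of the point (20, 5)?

-(20, 5) = (20, -5 mod 31) = (20, 26).

(20, 26)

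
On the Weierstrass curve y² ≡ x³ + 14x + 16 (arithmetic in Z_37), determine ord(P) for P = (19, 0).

2P: (19, 0) + (19, 0): same x and y₁ ≡ -y₂, so the sum is O.
2P = O, so the order is 2.

2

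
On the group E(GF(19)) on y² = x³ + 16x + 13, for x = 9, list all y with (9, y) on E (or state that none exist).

x³ + 16x + 13 = 886 ≡ 12 (mod 19).
12 is a non-residue mod 19; no y exists.

none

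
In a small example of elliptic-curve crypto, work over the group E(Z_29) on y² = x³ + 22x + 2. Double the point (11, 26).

tangent at (11, 26): λ = (3·11² + 22)/(2·26) ≡ 8/23. 23⁻¹ ≡ 24 (mod 29) since 23·24 = 552 ≡ 1, so λ ≡ 8·24 ≡ 18.
  x = λ² - 11 - 11 = 324 - 22 ≡ 12; y = λ·(11 - 12) - 26 ≡ 14. → (12, 14)

(12, 14)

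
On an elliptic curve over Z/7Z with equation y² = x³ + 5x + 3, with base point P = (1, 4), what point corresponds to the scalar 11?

Repeated addition: build up to 11P.
2P: tangent at (1, 4): λ = (3·1² + 5)/(2·4) ≡ 1/1. 1⁻¹ ≡ 1 (mod 7) since 1·1 = 1 ≡ 1, so λ ≡ 1·1 ≡ 1.
  x = λ² - 1 - 1 = 1 - 2 ≡ 6; y = λ·(1 - 6) - 4 ≡ 5. → (6, 5)
3P: (6, 5) + (1, 4). λ = (4 - 5)/(1 - 6) ≡ 6/2 mod 7. 2⁻¹ ≡ 4 (mod 7) since 2·4 = 8 ≡ 1, so λ ≡ 3.
  x = λ² - 6 - 1 = 9 - 7 ≡ 2; y = λ·(6 - 2) - 5 ≡ 0. → (2, 0)
4P: (2, 0) + (1, 4). λ = (4 - 0)/(1 - 2) ≡ 4/6 mod 7. 6⁻¹ ≡ 6 (mod 7), so λ ≡ 3.
  x = λ² - 2 - 1 = 9 - 3 ≡ 6; y = λ·(2 - 6) - 0 ≡ 2. → (6, 2)
5P: (6, 2) + (1, 4). λ = (4 - 2)/(1 - 6) ≡ 2/2 mod 7. 2⁻¹ ≡ 4 (mod 7) since 2·4 = 8 ≡ 1, so λ ≡ 1.
  x = λ² - 6 - 1 = 1 - 7 ≡ 1; y = λ·(6 - 1) - 2 ≡ 3. → (1, 3)
6P: (1, 3) + (1, 4): same x and y₁ ≡ -y₂, so the sum is O.
7P: O + (1, 4) = (1, 4) (identity).
8P: tangent at (1, 4): λ = (3·1² + 5)/(2·4) ≡ 1/1. 1⁻¹ ≡ 1 (mod 7), so λ ≡ 1·1 ≡ 1.
  x = λ² - 1 - 1 = 1 - 2 ≡ 6; y = λ·(1 - 6) - 4 ≡ 5. → (6, 5)
9P: (6, 5) + (1, 4). λ = (4 - 5)/(1 - 6) ≡ 6/2 mod 7. 2⁻¹ ≡ 4 (mod 7) since 2·4 = 8 ≡ 1, so λ ≡ 3.
  x = λ² - 6 - 1 = 9 - 7 ≡ 2; y = λ·(6 - 2) - 5 ≡ 0. → (2, 0)
10P: (2, 0) + (1, 4). λ = (4 - 0)/(1 - 2) ≡ 4/6 mod 7. 6⁻¹ ≡ 6 (mod 7) since 6·6 = 36 ≡ 1, so λ ≡ 3.
  x = λ² - 2 - 1 = 9 - 3 ≡ 6; y = λ·(2 - 6) - 0 ≡ 2. → (6, 2)
11P: (6, 2) + (1, 4). λ = (4 - 2)/(1 - 6) ≡ 2/2 mod 7. 2⁻¹ ≡ 4 (mod 7) since 2·4 = 8 ≡ 1, so λ ≡ 1.
  x = λ² - 6 - 1 = 1 - 7 ≡ 1; y = λ·(6 - 1) - 2 ≡ 3. → (1, 3)

(1, 3)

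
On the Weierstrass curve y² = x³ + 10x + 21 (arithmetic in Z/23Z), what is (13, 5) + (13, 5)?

(15, 2)

tangent at (13, 5): λ = (3·13² + 10)/(2·5) ≡ 11/10. 10⁻¹ ≡ 7 (mod 23) since 10·7 = 70 ≡ 1, so λ ≡ 11·7 ≡ 8.
  x = λ² - 13 - 13 = 64 - 26 ≡ 15; y = λ·(13 - 15) - 5 ≡ 2. → (15, 2)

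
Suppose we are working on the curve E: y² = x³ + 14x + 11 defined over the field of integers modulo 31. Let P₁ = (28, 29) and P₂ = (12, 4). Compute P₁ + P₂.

(11, 15)

(28, 29) + (12, 4). λ = (4 - 29)/(12 - 28) ≡ 6/15 mod 31. 15⁻¹ ≡ 29 (mod 31), so λ ≡ 19.
  x = λ² - 28 - 12 = 361 - 40 ≡ 11; y = λ·(28 - 11) - 29 ≡ 15. → (11, 15)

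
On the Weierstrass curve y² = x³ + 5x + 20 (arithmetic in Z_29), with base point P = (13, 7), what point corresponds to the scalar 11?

(13, 22)

Double-and-add on 11 = (1011)₂. Start with P = (13, 7) for the leading 1-bit.
double: tangent at (13, 7): λ = (3·13² + 5)/(2·7) ≡ 19/14. 14⁻¹ ≡ 27 (mod 29) since 14·27 = 378 ≡ 1, so λ ≡ 19·27 ≡ 20.
  x = λ² - 13 - 13 = 400 - 26 ≡ 26; y = λ·(13 - 26) - 7 ≡ 23. → (26, 23)
double: tangent at (26, 23): λ = (3·26² + 5)/(2·23) ≡ 3/17. 17⁻¹ ≡ 12 (mod 29), so λ ≡ 3·12 ≡ 7.
  x = λ² - 26 - 26 = 49 - 52 ≡ 26; y = λ·(26 - 26) - 23 ≡ 6. → (26, 6)
add P: (26, 6) + (13, 7). λ = (7 - 6)/(13 - 26) ≡ 1/16 mod 29. 16⁻¹ ≡ 20 (mod 29) since 16·20 = 320 ≡ 1, so λ ≡ 20.
  x = λ² - 26 - 13 = 400 - 39 ≡ 13; y = λ·(26 - 13) - 6 ≡ 22. → (13, 22)
double: tangent at (13, 22): λ = (3·13² + 5)/(2·22) ≡ 19/15. 15⁻¹ ≡ 2 (mod 29), so λ ≡ 19·2 ≡ 9.
  x = λ² - 13 - 13 = 81 - 26 ≡ 26; y = λ·(13 - 26) - 22 ≡ 6. → (26, 6)
add P: (26, 6) + (13, 7). λ = (7 - 6)/(13 - 26) ≡ 1/16 mod 29. 16⁻¹ ≡ 20 (mod 29), so λ ≡ 20.
  x = λ² - 26 - 13 = 400 - 39 ≡ 13; y = λ·(26 - 13) - 6 ≡ 22. → (13, 22)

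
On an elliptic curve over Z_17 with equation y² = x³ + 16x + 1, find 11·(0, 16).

Write G = (0, 16).
Double-and-add on 11 = (1011)₂. Start with G = (0, 16) for the leading 1-bit.
double: tangent at (0, 16): λ = (3·0² + 16)/(2·16) ≡ 16/15. 15⁻¹ ≡ 8 (mod 17) since 15·8 = 120 ≡ 1, so λ ≡ 16·8 ≡ 9.
  x = λ² - 0 - 0 = 81 - 0 ≡ 13; y = λ·(0 - 13) - 16 ≡ 3. → (13, 3)
double: tangent at (13, 3): λ = (3·13² + 16)/(2·3) ≡ 13/6. 6⁻¹ ≡ 3 (mod 17), so λ ≡ 13·3 ≡ 5.
  x = λ² - 13 - 13 = 25 - 26 ≡ 16; y = λ·(13 - 16) - 3 ≡ 16. → (16, 16)
add G: (16, 16) + (0, 16). λ = (16 - 16)/(0 - 16) ≡ 0/1 mod 17. 1⁻¹ ≡ 1 (mod 17), so λ ≡ 0.
  x = λ² - 16 - 0 = 0 - 16 ≡ 1; y = λ·(16 - 1) - 16 ≡ 1. → (1, 1)
double: tangent at (1, 1): λ = (3·1² + 16)/(2·1) ≡ 2/2. 2⁻¹ ≡ 9 (mod 17) since 2·9 = 18 ≡ 1, so λ ≡ 2·9 ≡ 1.
  x = λ² - 1 - 1 = 1 - 2 ≡ 16; y = λ·(1 - 16) - 1 ≡ 1. → (16, 1)
add G: (16, 1) + (0, 16). λ = (16 - 1)/(0 - 16) ≡ 15/1 mod 17. 1⁻¹ ≡ 1 (mod 17), so λ ≡ 15.
  x = λ² - 16 - 0 = 225 - 16 ≡ 5; y = λ·(16 - 5) - 1 ≡ 11. → (5, 11)

(5, 11)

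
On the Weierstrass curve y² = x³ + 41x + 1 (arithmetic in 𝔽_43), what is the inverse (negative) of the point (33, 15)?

-(33, 15) = (33, -15 mod 43) = (33, 28).

(33, 28)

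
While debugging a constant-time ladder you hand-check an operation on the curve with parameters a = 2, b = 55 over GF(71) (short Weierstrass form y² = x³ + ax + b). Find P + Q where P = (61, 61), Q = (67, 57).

(61, 61) + (67, 57). λ = (57 - 61)/(67 - 61) ≡ 67/6 mod 71. 6⁻¹ ≡ 12 (mod 71), so λ ≡ 23.
  x = λ² - 61 - 67 = 529 - 128 ≡ 46; y = λ·(61 - 46) - 61 ≡ 0. → (46, 0)

(46, 0)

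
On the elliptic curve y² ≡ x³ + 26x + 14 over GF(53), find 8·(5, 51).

(23, 18)

Write Q = (5, 51).
Repeated addition: build up to 8Q.
2Q: tangent at (5, 51): λ = (3·5² + 26)/(2·51) ≡ 48/49. 49⁻¹ ≡ 13 (mod 53), so λ ≡ 48·13 ≡ 41.
  x = λ² - 5 - 5 = 1681 - 10 ≡ 28; y = λ·(5 - 28) - 51 ≡ 13. → (28, 13)
3Q: (28, 13) + (5, 51). λ = (51 - 13)/(5 - 28) ≡ 38/30 mod 53. 30⁻¹ ≡ 23 (mod 53), so λ ≡ 26.
  x = λ² - 28 - 5 = 676 - 33 ≡ 7; y = λ·(28 - 7) - 13 ≡ 3. → (7, 3)
4Q: (7, 3) + (5, 51). λ = (51 - 3)/(5 - 7) ≡ 48/51 mod 53. 51⁻¹ ≡ 26 (mod 53) since 51·26 = 1326 ≡ 1, so λ ≡ 29.
  x = λ² - 7 - 5 = 841 - 12 ≡ 34; y = λ·(7 - 34) - 3 ≡ 9. → (34, 9)
5Q: (34, 9) + (5, 51). λ = (51 - 9)/(5 - 34) ≡ 42/24 mod 53. 24⁻¹ ≡ 42 (mod 53), so λ ≡ 15.
  x = λ² - 34 - 5 = 225 - 39 ≡ 27; y = λ·(34 - 27) - 9 ≡ 43. → (27, 43)
6Q: (27, 43) + (5, 51). λ = (51 - 43)/(5 - 27) ≡ 8/31 mod 53. 31⁻¹ ≡ 12 (mod 53) since 31·12 = 372 ≡ 1, so λ ≡ 43.
  x = λ² - 27 - 5 = 1849 - 32 ≡ 15; y = λ·(27 - 15) - 43 ≡ 49. → (15, 49)
7Q: (15, 49) + (5, 51). λ = (51 - 49)/(5 - 15) ≡ 2/43 mod 53. 43⁻¹ ≡ 37 (mod 53) since 43·37 = 1591 ≡ 1, so λ ≡ 21.
  x = λ² - 15 - 5 = 441 - 20 ≡ 50; y = λ·(15 - 50) - 49 ≡ 11. → (50, 11)
8Q: (50, 11) + (5, 51). λ = (51 - 11)/(5 - 50) ≡ 40/8 mod 53. 8⁻¹ ≡ 20 (mod 53) since 8·20 = 160 ≡ 1, so λ ≡ 5.
  x = λ² - 50 - 5 = 25 - 55 ≡ 23; y = λ·(50 - 23) - 11 ≡ 18. → (23, 18)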